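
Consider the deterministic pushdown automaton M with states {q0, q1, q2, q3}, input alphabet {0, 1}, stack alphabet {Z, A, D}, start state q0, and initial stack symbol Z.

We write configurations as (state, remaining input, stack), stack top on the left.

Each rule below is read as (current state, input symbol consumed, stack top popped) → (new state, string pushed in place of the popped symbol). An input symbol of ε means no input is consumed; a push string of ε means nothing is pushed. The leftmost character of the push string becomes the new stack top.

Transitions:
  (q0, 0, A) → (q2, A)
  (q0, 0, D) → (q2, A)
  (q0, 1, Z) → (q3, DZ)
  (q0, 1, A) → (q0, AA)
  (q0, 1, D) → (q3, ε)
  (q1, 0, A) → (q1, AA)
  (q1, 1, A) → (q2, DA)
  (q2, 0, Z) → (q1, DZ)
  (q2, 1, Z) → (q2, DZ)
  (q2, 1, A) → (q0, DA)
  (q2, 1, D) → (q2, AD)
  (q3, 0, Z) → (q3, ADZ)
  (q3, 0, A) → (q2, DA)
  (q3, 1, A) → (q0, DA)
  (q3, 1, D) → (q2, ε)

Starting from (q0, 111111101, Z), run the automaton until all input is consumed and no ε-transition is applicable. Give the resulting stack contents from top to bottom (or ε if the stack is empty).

(q0, 111111101, Z)
  read 1, top Z: go to q3, push DZ → (q3, 11111101, DZ)
  read 1, top D: go to q2, push ε → (q2, 1111101, Z)
  read 1, top Z: go to q2, push DZ → (q2, 111101, DZ)
  read 1, top D: go to q2, push AD → (q2, 11101, ADZ)
  read 1, top A: go to q0, push DA → (q0, 1101, DADZ)
  read 1, top D: go to q3, push ε → (q3, 101, ADZ)
  read 1, top A: go to q0, push DA → (q0, 01, DADZ)
  read 0, top D: go to q2, push A → (q2, 1, AADZ)
  read 1, top A: go to q0, push DA → (q0, ε, DAADZ)
All input consumed in state q0 with stack DAADZ.

DAADZ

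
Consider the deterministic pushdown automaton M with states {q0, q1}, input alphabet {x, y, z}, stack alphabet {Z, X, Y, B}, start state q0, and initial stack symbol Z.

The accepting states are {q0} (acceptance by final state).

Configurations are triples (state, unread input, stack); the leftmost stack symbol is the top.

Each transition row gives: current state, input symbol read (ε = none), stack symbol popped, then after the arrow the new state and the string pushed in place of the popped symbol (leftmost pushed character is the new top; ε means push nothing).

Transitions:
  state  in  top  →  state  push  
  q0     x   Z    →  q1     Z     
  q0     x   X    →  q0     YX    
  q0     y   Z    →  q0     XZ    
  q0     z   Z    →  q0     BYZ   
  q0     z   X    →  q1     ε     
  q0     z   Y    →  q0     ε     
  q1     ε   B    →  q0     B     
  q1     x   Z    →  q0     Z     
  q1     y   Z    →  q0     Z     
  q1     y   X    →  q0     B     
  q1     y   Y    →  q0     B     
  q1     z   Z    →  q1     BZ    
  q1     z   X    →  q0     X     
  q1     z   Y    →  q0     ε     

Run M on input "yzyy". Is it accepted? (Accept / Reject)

Accept

(q0, yzyy, Z)
  read y, top Z: go to q0, push XZ → (q0, zyy, XZ)
  read z, top X: go to q1, push ε → (q1, yy, Z)
  read y, top Z: go to q0, push Z → (q0, y, Z)
  read y, top Z: go to q0, push XZ → (q0, ε, XZ)
All input consumed; state q0 ∈ F.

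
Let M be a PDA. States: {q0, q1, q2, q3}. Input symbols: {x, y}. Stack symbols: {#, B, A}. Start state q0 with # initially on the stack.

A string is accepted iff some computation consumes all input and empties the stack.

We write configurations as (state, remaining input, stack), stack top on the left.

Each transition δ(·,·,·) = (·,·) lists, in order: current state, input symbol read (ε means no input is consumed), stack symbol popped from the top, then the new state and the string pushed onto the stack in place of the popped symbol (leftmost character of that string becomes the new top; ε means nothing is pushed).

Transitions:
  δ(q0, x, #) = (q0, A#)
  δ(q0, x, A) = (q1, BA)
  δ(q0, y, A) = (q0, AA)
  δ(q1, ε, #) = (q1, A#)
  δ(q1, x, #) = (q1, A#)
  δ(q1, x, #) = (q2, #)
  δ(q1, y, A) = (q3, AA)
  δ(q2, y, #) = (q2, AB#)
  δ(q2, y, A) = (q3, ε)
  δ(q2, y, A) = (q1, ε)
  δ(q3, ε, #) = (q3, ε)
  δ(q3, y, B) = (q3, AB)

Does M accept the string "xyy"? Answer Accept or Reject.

Reject

No computation consumes all input and empties the stack.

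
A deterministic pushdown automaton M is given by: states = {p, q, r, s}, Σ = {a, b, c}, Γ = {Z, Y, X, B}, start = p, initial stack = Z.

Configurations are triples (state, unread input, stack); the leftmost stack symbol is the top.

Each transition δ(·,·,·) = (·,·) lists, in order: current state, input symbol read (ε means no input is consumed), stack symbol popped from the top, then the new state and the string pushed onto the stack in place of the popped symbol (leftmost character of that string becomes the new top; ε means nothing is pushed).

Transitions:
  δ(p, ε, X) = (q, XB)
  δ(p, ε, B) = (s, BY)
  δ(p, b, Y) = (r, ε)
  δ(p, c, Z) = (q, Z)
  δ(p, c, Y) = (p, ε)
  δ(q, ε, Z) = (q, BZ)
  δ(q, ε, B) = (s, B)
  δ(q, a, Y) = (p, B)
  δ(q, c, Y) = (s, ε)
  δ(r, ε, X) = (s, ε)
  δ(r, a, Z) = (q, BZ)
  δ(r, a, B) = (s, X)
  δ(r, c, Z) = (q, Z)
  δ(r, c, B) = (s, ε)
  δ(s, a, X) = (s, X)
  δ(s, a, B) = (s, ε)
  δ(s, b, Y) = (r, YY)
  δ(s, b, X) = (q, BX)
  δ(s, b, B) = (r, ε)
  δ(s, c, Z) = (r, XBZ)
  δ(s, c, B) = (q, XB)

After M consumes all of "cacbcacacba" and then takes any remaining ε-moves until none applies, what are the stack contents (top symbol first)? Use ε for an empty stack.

(p, cacbcacacba, Z)
  read c, top Z: go to q, push Z → (q, acbcacacba, Z)
  ε-move, top Z: go to q, push BZ → (q, acbcacacba, BZ)
  ε-move, top B: go to s, push B → (s, acbcacacba, BZ)
  read a, top B: go to s, push ε → (s, cbcacacba, Z)
  read c, top Z: go to r, push XBZ → (r, bcacacba, XBZ)
  ε-move, top X: go to s, push ε → (s, bcacacba, BZ)
  read b, top B: go to r, push ε → (r, cacacba, Z)
  read c, top Z: go to q, push Z → (q, acacba, Z)
  ε-move, top Z: go to q, push BZ → (q, acacba, BZ)
  ε-move, top B: go to s, push B → (s, acacba, BZ)
  read a, top B: go to s, push ε → (s, cacba, Z)
  read c, top Z: go to r, push XBZ → (r, acba, XBZ)
  ε-move, top X: go to s, push ε → (s, acba, BZ)
  read a, top B: go to s, push ε → (s, cba, Z)
  read c, top Z: go to r, push XBZ → (r, ba, XBZ)
  ε-move, top X: go to s, push ε → (s, ba, BZ)
  read b, top B: go to r, push ε → (r, a, Z)
  read a, top Z: go to q, push BZ → (q, ε, BZ)
  ε-move, top B: go to s, push B → (s, ε, BZ)
All input consumed in state s with stack BZ.

BZ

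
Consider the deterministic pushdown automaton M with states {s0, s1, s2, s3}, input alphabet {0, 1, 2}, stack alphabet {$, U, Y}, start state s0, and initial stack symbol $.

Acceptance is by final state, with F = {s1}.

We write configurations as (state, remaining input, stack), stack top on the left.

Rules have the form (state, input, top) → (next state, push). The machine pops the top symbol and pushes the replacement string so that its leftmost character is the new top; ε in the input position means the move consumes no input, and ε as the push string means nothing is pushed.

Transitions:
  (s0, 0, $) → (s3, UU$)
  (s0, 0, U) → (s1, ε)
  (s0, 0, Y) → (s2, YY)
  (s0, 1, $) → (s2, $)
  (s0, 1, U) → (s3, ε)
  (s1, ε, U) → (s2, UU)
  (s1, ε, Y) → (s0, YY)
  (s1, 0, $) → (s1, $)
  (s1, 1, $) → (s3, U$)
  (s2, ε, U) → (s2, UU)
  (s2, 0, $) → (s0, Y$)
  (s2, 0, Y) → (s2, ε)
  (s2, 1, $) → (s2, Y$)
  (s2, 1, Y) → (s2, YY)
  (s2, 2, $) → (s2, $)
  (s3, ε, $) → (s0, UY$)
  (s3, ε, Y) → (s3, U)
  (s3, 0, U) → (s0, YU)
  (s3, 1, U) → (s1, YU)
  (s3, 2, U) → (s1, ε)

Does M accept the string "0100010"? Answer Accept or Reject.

(s0, 0100010, $)
  read 0, top $: go to s3, push UU$ → (s3, 100010, UU$)
  read 1, top U: go to s1, push YU → (s1, 00010, YUU$)
  ε-move, top Y: go to s0, push YY → (s0, 00010, YYUU$)
  read 0, top Y: go to s2, push YY → (s2, 0010, YYYUU$)
  read 0, top Y: go to s2, push ε → (s2, 010, YYUU$)
  read 0, top Y: go to s2, push ε → (s2, 10, YUU$)
  read 1, top Y: go to s2, push YY → (s2, 0, YYUU$)
  read 0, top Y: go to s2, push ε → (s2, ε, YUU$)
All input consumed; state s2 ∉ F and no further ε-move applies.

Reject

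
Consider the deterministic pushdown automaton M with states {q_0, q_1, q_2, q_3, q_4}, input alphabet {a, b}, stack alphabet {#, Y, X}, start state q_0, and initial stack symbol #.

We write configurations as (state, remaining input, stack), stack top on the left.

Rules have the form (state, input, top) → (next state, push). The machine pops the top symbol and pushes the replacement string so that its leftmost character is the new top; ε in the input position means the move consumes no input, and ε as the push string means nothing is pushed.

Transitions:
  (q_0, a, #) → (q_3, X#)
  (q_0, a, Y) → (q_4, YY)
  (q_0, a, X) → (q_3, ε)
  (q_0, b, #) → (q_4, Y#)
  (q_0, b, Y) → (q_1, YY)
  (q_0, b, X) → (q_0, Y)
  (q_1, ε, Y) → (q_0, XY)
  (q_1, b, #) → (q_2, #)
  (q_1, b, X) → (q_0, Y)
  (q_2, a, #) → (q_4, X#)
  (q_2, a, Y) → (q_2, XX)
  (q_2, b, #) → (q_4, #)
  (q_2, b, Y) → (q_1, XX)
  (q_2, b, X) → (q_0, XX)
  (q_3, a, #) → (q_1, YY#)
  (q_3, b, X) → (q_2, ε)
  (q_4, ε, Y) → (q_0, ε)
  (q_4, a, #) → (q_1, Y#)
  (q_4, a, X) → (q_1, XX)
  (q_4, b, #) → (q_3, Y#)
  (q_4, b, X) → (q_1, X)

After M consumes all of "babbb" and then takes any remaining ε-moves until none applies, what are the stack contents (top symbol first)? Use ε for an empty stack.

Y#

(q_0, babbb, #)
  read b, top #: go to q_4, push Y# → (q_4, abbb, Y#)
  ε-move, top Y: go to q_0, push ε → (q_0, abbb, #)
  read a, top #: go to q_3, push X# → (q_3, bbb, X#)
  read b, top X: go to q_2, push ε → (q_2, bb, #)
  read b, top #: go to q_4, push # → (q_4, b, #)
  read b, top #: go to q_3, push Y# → (q_3, ε, Y#)
All input consumed in state q_3 with stack Y#.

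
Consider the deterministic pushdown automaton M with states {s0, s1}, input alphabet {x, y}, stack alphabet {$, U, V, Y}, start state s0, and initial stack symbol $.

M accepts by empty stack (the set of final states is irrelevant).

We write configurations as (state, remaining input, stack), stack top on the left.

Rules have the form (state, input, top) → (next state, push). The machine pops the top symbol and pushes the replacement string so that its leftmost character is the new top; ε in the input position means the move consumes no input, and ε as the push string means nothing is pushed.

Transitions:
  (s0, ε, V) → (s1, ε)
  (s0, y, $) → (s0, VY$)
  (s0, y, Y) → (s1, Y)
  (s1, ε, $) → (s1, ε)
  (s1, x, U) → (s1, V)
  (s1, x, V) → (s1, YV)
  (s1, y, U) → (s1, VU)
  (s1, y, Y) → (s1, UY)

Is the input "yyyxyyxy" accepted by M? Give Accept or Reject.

Reject

(s0, yyyxyyxy, $) ⊢ (s0, yyxyyxy, VY$) ⊢ (s1, yyxyyxy, Y$) ⊢ (s1, yxyyxy, UY$) ⊢ (s1, xyyxy, VUY$) ⊢ (s1, yyxy, YVUY$) ⊢ (s1, yxy, UYVUY$) ⊢ (s1, xy, VUYVUY$) ⊢ (s1, y, YVUYVUY$) ⊢ (s1, ε, UYVUYVUY$)
All input consumed; stack is UYVUYVUY$, not empty, and no further ε-move applies.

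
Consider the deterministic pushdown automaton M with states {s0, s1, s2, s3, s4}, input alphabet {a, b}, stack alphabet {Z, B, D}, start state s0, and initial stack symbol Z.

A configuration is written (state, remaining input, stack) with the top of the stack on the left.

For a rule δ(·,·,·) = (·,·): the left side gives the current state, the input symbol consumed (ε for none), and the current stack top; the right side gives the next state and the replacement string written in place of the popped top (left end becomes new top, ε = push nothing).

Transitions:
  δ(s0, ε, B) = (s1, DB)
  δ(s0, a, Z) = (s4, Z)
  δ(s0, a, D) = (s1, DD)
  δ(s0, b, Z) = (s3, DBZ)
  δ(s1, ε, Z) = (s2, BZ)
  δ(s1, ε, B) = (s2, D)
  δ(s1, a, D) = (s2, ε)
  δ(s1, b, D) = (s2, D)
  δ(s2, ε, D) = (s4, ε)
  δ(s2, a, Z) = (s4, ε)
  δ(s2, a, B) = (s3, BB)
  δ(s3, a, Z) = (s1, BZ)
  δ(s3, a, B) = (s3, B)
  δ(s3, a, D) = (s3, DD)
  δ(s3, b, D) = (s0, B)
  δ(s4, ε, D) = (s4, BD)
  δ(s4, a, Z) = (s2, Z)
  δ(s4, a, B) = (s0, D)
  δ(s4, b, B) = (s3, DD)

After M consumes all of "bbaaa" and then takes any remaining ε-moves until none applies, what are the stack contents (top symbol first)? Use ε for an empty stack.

(s0, bbaaa, Z) ⊢ (s3, baaa, DBZ) ⊢ (s0, aaa, BBZ) ⊢ (s1, aaa, DBBZ) ⊢ (s2, aa, BBZ) ⊢ (s3, a, BBBZ) ⊢ (s3, ε, BBBZ)
All input consumed in state s3 with stack BBBZ.

BBBZ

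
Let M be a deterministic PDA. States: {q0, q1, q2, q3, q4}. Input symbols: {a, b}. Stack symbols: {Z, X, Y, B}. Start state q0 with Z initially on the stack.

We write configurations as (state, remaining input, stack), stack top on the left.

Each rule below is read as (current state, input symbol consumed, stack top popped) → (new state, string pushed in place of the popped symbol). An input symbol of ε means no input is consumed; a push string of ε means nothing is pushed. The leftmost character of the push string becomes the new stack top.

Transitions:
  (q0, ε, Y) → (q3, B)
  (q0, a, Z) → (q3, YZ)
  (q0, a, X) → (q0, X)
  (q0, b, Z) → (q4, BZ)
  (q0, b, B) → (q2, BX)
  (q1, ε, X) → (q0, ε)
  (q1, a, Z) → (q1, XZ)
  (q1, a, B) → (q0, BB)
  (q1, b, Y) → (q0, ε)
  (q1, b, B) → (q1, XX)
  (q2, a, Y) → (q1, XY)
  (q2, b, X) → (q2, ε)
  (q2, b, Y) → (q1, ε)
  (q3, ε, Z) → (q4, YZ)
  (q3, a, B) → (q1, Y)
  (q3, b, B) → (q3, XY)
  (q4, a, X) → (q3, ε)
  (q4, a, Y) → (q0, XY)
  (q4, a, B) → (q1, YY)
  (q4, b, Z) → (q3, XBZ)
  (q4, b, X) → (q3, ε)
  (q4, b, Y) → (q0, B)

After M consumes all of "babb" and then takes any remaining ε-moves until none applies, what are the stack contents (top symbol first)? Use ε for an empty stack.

XYZ

(q0, babb, Z)
  read b, top Z: go to q4, push BZ → (q4, abb, BZ)
  read a, top B: go to q1, push YY → (q1, bb, YYZ)
  read b, top Y: go to q0, push ε → (q0, b, YZ)
  ε-move, top Y: go to q3, push B → (q3, b, BZ)
  read b, top B: go to q3, push XY → (q3, ε, XYZ)
All input consumed in state q3 with stack XYZ.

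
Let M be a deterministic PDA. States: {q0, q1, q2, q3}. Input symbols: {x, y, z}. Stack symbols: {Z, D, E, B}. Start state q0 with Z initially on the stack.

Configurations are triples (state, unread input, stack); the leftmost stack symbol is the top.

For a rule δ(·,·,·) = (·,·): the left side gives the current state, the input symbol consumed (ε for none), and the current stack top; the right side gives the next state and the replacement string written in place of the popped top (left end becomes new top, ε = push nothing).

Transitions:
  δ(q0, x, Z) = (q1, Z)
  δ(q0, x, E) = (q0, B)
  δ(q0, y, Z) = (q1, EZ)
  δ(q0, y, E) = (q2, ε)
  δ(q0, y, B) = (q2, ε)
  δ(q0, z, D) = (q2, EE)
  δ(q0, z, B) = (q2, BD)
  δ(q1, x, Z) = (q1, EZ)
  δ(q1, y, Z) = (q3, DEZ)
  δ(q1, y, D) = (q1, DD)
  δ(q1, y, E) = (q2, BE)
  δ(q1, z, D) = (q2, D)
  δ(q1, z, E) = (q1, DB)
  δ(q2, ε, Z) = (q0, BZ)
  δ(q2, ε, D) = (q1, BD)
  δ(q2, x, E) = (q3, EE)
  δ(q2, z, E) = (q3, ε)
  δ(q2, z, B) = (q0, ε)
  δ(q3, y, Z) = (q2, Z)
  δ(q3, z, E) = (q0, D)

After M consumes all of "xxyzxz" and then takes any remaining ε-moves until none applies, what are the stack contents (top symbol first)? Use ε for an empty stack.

(q0, xxyzxz, Z) ⊢ (q1, xyzxz, Z) ⊢ (q1, yzxz, EZ) ⊢ (q2, zxz, BEZ) ⊢ (q0, xz, EZ) ⊢ (q0, z, BZ) ⊢ (q2, ε, BDZ)
All input consumed in state q2 with stack BDZ.

BDZ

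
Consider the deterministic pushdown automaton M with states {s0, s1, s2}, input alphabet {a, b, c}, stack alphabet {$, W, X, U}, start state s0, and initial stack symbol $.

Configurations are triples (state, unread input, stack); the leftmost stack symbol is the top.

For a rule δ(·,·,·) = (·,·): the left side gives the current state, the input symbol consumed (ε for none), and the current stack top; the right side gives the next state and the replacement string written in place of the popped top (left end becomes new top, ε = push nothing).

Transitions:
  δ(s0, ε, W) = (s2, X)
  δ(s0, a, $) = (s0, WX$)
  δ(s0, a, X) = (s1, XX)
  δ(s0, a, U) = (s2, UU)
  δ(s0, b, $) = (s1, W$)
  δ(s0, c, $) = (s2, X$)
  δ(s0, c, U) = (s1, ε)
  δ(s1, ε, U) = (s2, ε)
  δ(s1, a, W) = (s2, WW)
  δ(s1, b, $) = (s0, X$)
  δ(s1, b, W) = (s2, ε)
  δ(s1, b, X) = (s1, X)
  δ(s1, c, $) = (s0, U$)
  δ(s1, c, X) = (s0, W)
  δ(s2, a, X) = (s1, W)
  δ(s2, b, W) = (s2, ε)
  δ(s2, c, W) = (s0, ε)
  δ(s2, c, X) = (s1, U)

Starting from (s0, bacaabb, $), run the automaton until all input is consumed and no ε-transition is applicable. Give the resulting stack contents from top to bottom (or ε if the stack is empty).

$

(s0, bacaabb, $)
  read b, top $: go to s1, push W$ → (s1, acaabb, W$)
  read a, top W: go to s2, push WW → (s2, caabb, WW$)
  read c, top W: go to s0, push ε → (s0, aabb, W$)
  ε-move, top W: go to s2, push X → (s2, aabb, X$)
  read a, top X: go to s1, push W → (s1, abb, W$)
  read a, top W: go to s2, push WW → (s2, bb, WW$)
  read b, top W: go to s2, push ε → (s2, b, W$)
  read b, top W: go to s2, push ε → (s2, ε, $)
All input consumed in state s2 with stack $.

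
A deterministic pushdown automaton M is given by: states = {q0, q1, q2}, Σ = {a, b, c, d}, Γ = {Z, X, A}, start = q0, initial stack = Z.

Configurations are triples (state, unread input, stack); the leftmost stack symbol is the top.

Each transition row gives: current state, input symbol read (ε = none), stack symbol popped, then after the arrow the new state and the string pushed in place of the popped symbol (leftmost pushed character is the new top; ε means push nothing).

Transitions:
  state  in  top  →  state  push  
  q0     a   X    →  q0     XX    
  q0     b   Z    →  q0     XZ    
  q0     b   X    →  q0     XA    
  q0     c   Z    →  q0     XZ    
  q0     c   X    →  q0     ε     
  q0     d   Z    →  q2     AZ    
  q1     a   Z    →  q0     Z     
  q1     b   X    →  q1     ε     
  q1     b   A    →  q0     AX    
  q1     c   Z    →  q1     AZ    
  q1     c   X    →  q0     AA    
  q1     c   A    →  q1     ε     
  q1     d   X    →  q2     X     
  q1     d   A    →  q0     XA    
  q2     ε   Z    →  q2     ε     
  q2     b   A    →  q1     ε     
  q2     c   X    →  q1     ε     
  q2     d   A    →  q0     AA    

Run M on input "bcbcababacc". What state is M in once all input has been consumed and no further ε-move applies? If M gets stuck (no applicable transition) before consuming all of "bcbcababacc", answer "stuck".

stuck

(q0, bcbcababacc, Z)
  read b, top Z: go to q0, push XZ → (q0, cbcababacc, XZ)
  read c, top X: go to q0, push ε → (q0, bcababacc, Z)
  read b, top Z: go to q0, push XZ → (q0, cababacc, XZ)
  read c, top X: go to q0, push ε → (q0, ababacc, Z)
No transition for (q0, a, top Z); M blocks with input ababacc remaining.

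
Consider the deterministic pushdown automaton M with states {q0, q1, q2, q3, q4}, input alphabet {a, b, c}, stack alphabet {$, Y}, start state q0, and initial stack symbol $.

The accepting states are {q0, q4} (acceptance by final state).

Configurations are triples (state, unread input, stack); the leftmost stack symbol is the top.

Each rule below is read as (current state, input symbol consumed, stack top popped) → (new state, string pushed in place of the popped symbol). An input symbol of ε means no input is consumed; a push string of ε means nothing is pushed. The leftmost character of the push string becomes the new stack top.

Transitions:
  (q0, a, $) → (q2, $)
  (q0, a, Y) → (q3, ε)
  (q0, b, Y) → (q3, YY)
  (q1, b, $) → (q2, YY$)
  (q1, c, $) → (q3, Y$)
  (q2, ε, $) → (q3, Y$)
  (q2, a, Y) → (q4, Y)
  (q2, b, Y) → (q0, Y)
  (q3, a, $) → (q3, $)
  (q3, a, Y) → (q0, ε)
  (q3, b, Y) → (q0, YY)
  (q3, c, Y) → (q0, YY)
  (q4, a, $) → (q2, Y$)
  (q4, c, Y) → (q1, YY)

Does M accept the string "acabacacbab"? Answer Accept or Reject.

(q0, acabacacbab, $) ⊢ (q2, cabacacbab, $) ⊢ (q3, cabacacbab, Y$) ⊢ (q0, abacacbab, YY$) ⊢ (q3, bacacbab, Y$) ⊢ (q0, acacbab, YY$) ⊢ (q3, cacbab, Y$) ⊢ (q0, acbab, YY$) ⊢ (q3, cbab, Y$) ⊢ (q0, bab, YY$) ⊢ (q3, ab, YYY$) ⊢ (q0, b, YY$) ⊢ (q3, ε, YYY$)
All input consumed; state q3 ∉ F and no further ε-move applies.

Reject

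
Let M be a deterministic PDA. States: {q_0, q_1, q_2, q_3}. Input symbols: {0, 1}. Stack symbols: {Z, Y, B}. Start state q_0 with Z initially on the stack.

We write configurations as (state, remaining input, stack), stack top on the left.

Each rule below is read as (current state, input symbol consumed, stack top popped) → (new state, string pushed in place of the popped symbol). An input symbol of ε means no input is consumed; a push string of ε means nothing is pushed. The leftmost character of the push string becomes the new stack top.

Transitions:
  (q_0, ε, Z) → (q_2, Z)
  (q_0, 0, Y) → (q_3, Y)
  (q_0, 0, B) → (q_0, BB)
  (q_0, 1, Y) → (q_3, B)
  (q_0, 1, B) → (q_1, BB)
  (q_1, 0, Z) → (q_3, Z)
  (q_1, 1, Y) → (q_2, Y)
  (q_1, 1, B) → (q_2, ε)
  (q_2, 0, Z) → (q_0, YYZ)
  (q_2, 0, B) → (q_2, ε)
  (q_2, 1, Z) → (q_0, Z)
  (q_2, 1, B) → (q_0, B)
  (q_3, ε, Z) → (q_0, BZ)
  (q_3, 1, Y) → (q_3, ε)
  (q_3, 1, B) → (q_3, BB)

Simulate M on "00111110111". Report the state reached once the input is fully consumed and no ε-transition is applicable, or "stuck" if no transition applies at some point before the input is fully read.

(q_0, 00111110111, Z) ⊢ (q_2, 00111110111, Z) ⊢ (q_0, 0111110111, YYZ) ⊢ (q_3, 111110111, YYZ) ⊢ (q_3, 11110111, YZ) ⊢ (q_3, 1110111, Z) ⊢ (q_0, 1110111, BZ) ⊢ (q_1, 110111, BBZ) ⊢ (q_2, 10111, BZ) ⊢ (q_0, 0111, BZ) ⊢ (q_0, 111, BBZ) ⊢ (q_1, 11, BBBZ) ⊢ (q_2, 1, BBZ) ⊢ (q_0, ε, BBZ)
All input consumed; M is in state q_0.

q_0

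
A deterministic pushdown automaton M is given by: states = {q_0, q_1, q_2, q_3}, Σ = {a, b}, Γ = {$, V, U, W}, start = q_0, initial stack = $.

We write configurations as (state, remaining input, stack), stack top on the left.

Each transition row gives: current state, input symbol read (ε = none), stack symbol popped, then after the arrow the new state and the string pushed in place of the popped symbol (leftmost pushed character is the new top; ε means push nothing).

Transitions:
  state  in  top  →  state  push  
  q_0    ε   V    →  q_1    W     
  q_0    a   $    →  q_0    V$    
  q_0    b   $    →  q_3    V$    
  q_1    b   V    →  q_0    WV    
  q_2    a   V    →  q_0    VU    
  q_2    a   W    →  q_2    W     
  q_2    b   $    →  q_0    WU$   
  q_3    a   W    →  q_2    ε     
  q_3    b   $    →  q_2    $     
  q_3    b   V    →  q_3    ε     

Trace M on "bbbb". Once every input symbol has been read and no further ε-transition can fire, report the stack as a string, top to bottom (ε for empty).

WU$

(q_0, bbbb, $) ⊢ (q_3, bbb, V$) ⊢ (q_3, bb, $) ⊢ (q_2, b, $) ⊢ (q_0, ε, WU$)
All input consumed in state q_0 with stack WU$.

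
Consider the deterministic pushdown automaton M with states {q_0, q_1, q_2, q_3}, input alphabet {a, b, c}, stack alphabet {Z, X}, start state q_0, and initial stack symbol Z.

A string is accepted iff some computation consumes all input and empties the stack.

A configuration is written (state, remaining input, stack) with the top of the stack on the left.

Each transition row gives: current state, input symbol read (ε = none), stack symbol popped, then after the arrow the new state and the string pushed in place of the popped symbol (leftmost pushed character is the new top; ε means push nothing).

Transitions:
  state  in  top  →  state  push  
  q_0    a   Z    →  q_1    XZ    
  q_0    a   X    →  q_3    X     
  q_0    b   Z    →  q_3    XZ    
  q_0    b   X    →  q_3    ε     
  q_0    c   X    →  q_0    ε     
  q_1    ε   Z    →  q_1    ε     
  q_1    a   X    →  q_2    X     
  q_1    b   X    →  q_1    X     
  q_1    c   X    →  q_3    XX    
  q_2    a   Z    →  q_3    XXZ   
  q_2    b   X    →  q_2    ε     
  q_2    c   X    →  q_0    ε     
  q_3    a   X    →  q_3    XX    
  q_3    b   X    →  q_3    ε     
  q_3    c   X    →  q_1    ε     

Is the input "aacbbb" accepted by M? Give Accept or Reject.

(q_0, aacbbb, Z)
  read a, top Z: go to q_1, push XZ → (q_1, acbbb, XZ)
  read a, top X: go to q_2, push X → (q_2, cbbb, XZ)
  read c, top X: go to q_0, push ε → (q_0, bbb, Z)
  read b, top Z: go to q_3, push XZ → (q_3, bb, XZ)
  read b, top X: go to q_3, push ε → (q_3, b, Z)
No transition applies at (q_3, b, Z); input not fully consumed.

Reject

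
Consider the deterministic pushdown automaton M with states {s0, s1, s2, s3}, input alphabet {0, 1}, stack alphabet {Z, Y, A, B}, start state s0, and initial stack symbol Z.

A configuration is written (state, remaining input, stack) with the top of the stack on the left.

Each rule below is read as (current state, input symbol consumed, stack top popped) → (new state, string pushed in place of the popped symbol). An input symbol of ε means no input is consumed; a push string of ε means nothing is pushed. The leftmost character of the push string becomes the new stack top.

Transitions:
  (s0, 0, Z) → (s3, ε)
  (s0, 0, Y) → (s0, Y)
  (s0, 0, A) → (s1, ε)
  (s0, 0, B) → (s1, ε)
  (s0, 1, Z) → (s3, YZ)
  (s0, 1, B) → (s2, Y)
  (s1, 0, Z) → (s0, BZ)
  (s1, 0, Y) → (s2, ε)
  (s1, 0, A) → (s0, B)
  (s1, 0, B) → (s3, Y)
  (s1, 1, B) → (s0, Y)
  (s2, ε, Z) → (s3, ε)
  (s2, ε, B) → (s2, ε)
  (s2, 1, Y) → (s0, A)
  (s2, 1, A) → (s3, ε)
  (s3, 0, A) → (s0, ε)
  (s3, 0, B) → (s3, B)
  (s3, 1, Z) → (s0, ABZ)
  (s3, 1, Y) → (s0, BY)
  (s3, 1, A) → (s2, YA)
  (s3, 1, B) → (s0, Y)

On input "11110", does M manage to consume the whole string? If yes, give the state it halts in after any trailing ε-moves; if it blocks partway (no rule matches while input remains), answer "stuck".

s1

(s0, 11110, Z)
  read 1, top Z: go to s3, push YZ → (s3, 1110, YZ)
  read 1, top Y: go to s0, push BY → (s0, 110, BYZ)
  read 1, top B: go to s2, push Y → (s2, 10, YYZ)
  read 1, top Y: go to s0, push A → (s0, 0, AYZ)
  read 0, top A: go to s1, push ε → (s1, ε, YZ)
All input consumed; M is in state s1.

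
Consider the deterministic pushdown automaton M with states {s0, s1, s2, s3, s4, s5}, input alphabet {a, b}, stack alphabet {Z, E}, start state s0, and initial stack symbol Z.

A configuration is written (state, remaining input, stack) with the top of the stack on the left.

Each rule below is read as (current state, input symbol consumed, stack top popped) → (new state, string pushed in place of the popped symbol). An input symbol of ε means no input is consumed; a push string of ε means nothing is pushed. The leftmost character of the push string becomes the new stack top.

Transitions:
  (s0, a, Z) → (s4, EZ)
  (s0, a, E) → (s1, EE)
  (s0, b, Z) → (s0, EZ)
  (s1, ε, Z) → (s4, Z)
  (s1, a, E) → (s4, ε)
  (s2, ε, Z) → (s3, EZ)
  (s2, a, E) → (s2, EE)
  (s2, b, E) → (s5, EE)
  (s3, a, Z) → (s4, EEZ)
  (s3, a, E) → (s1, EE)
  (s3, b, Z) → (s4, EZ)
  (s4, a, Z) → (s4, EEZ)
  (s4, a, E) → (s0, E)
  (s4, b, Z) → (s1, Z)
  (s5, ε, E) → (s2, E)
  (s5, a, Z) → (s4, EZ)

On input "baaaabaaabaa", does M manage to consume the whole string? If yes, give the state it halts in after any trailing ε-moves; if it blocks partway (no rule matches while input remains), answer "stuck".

stuck

(s0, baaaabaaabaa, Z) ⊢ (s0, aaaabaaabaa, EZ) ⊢ (s1, aaabaaabaa, EEZ) ⊢ (s4, aabaaabaa, EZ) ⊢ (s0, abaaabaa, EZ) ⊢ (s1, baaabaa, EEZ)
No transition for (s1, b, top E); M blocks with input baaabaa remaining.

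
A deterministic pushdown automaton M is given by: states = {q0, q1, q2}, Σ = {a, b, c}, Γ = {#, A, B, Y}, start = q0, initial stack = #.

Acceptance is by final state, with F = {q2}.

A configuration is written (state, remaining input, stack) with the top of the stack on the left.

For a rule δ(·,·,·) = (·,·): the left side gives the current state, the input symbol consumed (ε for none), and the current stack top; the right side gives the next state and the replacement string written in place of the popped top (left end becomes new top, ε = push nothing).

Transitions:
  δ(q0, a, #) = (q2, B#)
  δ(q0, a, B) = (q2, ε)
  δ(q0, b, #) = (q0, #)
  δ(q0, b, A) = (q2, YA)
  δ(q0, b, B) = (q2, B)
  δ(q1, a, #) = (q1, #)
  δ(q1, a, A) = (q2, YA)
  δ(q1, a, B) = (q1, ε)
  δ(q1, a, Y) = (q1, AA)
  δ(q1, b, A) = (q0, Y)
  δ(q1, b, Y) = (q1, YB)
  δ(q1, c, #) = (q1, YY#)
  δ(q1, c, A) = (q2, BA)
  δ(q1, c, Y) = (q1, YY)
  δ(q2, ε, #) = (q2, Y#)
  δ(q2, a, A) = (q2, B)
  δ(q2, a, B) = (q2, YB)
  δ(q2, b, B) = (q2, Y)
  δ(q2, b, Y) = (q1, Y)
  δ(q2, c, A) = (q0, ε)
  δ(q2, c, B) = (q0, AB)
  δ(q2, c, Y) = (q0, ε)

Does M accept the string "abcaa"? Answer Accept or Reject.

(q0, abcaa, #)
  read a, top #: go to q2, push B# → (q2, bcaa, B#)
  read b, top B: go to q2, push Y → (q2, caa, Y#)
  read c, top Y: go to q0, push ε → (q0, aa, #)
  read a, top #: go to q2, push B# → (q2, a, B#)
  read a, top B: go to q2, push YB → (q2, ε, YB#)
All input consumed; state q2 ∈ F.

Accept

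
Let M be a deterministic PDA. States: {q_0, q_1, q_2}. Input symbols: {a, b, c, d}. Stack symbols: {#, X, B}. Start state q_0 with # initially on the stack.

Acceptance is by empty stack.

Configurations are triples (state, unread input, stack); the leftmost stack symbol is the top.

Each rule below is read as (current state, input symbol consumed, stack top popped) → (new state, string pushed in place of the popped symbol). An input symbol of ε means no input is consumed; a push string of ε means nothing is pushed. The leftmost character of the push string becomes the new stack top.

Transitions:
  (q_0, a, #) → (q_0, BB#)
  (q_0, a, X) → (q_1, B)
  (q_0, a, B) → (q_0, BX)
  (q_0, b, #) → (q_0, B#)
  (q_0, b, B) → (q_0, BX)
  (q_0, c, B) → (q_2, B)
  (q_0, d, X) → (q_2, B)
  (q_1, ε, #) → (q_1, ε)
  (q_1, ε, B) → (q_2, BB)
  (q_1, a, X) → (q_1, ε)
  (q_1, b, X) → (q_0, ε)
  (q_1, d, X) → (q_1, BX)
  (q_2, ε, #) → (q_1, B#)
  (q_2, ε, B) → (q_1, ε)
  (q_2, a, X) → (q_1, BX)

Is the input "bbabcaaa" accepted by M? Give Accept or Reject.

Accept

(q_0, bbabcaaa, #) ⊢ (q_0, babcaaa, B#) ⊢ (q_0, abcaaa, BX#) ⊢ (q_0, bcaaa, BXX#) ⊢ (q_0, caaa, BXXX#) ⊢ (q_2, aaa, BXXX#) ⊢ (q_1, aaa, XXX#) ⊢ (q_1, aa, XX#) ⊢ (q_1, a, X#) ⊢ (q_1, ε, #) ⊢ (q_1, ε, ε)
All input consumed and the stack is empty.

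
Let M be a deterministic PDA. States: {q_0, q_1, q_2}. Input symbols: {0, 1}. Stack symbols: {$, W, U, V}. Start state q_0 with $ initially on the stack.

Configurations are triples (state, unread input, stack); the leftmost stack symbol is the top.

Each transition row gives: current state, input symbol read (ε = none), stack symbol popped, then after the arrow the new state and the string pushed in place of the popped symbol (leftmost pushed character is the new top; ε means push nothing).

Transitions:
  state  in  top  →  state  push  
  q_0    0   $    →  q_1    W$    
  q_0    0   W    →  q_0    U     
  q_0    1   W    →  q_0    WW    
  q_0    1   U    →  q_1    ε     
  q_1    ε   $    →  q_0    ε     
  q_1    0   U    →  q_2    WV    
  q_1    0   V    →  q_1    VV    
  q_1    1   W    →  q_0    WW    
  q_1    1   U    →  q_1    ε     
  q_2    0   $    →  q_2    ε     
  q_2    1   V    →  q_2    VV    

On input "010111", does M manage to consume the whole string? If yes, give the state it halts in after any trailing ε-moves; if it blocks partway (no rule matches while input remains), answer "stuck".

(q_0, 010111, $) ⊢ (q_1, 10111, W$) ⊢ (q_0, 0111, WW$) ⊢ (q_0, 111, UW$) ⊢ (q_1, 11, W$) ⊢ (q_0, 1, WW$) ⊢ (q_0, ε, WWW$)
All input consumed; M is in state q_0.

q_0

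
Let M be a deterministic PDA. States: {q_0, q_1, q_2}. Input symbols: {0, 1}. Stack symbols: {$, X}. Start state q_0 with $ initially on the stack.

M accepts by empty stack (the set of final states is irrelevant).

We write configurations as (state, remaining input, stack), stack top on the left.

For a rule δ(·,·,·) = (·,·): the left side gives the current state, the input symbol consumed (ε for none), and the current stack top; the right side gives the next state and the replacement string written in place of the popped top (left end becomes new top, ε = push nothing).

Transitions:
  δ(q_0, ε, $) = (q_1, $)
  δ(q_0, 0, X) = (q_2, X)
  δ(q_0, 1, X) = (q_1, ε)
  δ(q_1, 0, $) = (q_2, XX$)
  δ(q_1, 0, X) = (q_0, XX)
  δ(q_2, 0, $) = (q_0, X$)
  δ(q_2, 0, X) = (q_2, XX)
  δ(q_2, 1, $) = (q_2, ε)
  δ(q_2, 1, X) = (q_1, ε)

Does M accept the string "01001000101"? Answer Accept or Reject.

(q_0, 01001000101, $) ⊢ (q_1, 01001000101, $) ⊢ (q_2, 1001000101, XX$) ⊢ (q_1, 001000101, X$) ⊢ (q_0, 01000101, XX$) ⊢ (q_2, 1000101, XX$) ⊢ (q_1, 000101, X$) ⊢ (q_0, 00101, XX$) ⊢ (q_2, 0101, XX$) ⊢ (q_2, 101, XXX$) ⊢ (q_1, 01, XX$) ⊢ (q_0, 1, XXX$) ⊢ (q_1, ε, XX$)
All input consumed; stack is XX$, not empty, and no further ε-move applies.

Reject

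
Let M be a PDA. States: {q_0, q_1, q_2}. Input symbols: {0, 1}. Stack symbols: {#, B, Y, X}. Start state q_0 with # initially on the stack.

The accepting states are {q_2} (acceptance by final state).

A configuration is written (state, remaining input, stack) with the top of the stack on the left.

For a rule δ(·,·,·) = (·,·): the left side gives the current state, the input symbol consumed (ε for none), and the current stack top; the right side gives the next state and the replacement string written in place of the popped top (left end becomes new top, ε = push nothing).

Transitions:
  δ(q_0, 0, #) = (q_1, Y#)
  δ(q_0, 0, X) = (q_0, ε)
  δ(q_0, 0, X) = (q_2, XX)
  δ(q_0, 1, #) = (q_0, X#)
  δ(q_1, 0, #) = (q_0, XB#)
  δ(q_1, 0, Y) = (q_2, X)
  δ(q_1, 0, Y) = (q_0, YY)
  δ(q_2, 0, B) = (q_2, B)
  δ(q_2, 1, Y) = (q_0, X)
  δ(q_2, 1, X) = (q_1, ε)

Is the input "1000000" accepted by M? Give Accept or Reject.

Reject

No computation consumes all input and reaches a final state.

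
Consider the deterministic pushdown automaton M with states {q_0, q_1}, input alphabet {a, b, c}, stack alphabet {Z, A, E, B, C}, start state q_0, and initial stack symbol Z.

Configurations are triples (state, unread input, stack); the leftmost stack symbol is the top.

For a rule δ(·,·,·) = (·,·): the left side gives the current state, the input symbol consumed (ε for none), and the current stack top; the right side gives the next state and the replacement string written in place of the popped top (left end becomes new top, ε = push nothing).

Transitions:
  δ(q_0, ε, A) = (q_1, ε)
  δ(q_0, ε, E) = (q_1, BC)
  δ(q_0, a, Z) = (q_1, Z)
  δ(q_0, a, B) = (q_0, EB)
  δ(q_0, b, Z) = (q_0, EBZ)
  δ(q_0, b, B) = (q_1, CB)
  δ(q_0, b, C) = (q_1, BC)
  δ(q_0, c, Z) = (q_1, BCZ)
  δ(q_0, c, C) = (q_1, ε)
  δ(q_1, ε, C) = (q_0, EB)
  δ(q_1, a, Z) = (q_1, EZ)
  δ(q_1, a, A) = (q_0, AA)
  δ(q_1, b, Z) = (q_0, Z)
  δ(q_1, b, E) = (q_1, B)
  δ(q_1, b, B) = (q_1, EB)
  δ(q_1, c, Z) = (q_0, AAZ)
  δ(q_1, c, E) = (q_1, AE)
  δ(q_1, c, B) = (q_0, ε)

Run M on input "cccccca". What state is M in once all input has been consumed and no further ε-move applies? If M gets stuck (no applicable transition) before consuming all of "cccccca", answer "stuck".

stuck

(q_0, cccccca, Z)
  read c, top Z: go to q_1, push BCZ → (q_1, ccccca, BCZ)
  read c, top B: go to q_0, push ε → (q_0, cccca, CZ)
  read c, top C: go to q_1, push ε → (q_1, ccca, Z)
  read c, top Z: go to q_0, push AAZ → (q_0, cca, AAZ)
  ε-move, top A: go to q_1, push ε → (q_1, cca, AZ)
No transition for (q_1, c, top A); M blocks with input cca remaining.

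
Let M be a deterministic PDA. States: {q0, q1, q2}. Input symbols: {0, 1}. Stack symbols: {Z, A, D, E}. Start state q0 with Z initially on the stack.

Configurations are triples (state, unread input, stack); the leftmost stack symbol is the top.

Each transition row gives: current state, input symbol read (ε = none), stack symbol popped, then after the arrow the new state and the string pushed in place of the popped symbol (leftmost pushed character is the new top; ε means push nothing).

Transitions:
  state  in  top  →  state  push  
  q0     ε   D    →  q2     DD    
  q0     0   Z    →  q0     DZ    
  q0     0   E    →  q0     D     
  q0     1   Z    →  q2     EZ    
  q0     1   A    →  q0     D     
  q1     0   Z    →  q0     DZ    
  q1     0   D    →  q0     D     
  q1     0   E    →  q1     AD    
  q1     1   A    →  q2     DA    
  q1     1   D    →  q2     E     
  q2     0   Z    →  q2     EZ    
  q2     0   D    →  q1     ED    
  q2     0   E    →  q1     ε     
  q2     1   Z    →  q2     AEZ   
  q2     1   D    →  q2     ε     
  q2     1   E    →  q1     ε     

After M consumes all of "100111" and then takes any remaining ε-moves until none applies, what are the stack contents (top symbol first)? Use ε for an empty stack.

AEZ

(q0, 100111, Z) ⊢ (q2, 00111, EZ) ⊢ (q1, 0111, Z) ⊢ (q0, 111, DZ) ⊢ (q2, 111, DDZ) ⊢ (q2, 11, DZ) ⊢ (q2, 1, Z) ⊢ (q2, ε, AEZ)
All input consumed in state q2 with stack AEZ.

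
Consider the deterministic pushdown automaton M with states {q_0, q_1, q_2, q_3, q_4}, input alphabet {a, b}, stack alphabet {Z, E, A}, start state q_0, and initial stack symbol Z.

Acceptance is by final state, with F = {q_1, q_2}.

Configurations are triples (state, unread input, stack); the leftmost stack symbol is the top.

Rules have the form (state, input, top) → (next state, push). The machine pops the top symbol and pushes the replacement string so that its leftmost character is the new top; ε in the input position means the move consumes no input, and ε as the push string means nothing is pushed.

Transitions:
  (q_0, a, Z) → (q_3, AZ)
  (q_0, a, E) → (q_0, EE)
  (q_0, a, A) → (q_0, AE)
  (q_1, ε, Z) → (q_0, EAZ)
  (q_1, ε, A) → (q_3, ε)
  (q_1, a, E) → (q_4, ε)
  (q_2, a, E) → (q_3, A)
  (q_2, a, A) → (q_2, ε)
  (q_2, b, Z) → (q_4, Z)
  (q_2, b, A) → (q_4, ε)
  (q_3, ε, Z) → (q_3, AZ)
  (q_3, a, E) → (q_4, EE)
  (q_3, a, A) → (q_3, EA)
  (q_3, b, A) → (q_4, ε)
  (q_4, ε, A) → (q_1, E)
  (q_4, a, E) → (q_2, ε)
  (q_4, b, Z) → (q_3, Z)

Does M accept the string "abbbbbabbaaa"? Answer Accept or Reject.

(q_0, abbbbbabbaaa, Z) ⊢ (q_3, bbbbbabbaaa, AZ) ⊢ (q_4, bbbbabbaaa, Z) ⊢ (q_3, bbbabbaaa, Z) ⊢ (q_3, bbbabbaaa, AZ) ⊢ (q_4, bbabbaaa, Z) ⊢ (q_3, babbaaa, Z) ⊢ (q_3, babbaaa, AZ) ⊢ (q_4, abbaaa, Z)
No transition applies at (q_4, abbaaa, Z); input not fully consumed.

Reject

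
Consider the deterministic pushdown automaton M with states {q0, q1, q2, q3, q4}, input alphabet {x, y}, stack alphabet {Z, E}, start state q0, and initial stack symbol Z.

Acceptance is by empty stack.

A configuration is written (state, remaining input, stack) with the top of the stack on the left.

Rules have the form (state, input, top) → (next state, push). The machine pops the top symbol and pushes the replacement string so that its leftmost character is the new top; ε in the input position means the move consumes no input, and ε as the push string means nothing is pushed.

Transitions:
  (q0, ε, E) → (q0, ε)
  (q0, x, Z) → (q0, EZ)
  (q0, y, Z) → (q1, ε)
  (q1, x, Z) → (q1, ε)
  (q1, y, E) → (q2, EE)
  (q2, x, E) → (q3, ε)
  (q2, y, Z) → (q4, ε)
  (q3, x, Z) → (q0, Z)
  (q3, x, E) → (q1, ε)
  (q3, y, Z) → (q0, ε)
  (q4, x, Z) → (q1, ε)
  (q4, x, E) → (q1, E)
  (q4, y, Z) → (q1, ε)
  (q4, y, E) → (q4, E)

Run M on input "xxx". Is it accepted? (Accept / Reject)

Reject

(q0, xxx, Z)
  read x, top Z: go to q0, push EZ → (q0, xx, EZ)
  ε-move, top E: go to q0, push ε → (q0, xx, Z)
  read x, top Z: go to q0, push EZ → (q0, x, EZ)
  ε-move, top E: go to q0, push ε → (q0, x, Z)
  read x, top Z: go to q0, push EZ → (q0, ε, EZ)
  ε-move, top E: go to q0, push ε → (q0, ε, Z)
All input consumed; stack is Z, not empty, and no further ε-move applies.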